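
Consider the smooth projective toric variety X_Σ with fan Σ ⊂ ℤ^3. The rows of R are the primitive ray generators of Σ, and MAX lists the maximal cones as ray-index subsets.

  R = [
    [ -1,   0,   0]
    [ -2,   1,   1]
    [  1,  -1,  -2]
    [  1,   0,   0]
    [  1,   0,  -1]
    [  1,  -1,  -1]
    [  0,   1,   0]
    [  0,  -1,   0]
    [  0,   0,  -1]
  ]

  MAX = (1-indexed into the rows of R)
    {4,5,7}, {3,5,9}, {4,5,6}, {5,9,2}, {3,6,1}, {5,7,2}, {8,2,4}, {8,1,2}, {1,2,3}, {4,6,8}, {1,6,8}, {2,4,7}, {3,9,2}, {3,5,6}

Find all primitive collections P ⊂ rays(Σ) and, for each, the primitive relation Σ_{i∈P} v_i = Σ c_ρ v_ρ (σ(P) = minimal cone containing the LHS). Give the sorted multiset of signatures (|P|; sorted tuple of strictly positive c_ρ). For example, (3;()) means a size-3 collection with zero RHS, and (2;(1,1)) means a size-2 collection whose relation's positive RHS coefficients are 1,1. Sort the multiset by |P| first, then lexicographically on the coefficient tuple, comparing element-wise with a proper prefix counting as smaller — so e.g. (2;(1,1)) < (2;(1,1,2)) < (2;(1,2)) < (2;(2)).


Σ has 17 primitive collections:

  • {1,4}:  v_{1} + v_{4} = 0 ; sig = (2;())
  • {7,8}:  v_{7} + v_{8} = 0 ; sig = (2;())
  • {1,5}:  v_{1} + v_{5} = v_{9} ; sig = (2;(1))
  • {2,6}:  v_{2} + v_{6} = v_{1} ; sig = (2;(1))
  • {4,9}:  v_{4} + v_{9} = v_{5} ; sig = (2;(1))
  • {5,8}:  v_{5} + v_{8} = v_{6} ; sig = (2;(1))
  • {6,7}:  v_{6} + v_{7} = v_{5} ; sig = (2;(1))
  • {6,9}:  v_{6} + v_{9} = v_{3} ; sig = (2;(1))
  • {1,7}:  v_{1} + v_{7} = v_{2} + v_{5} ; sig = (2;(1,1))
  • {1,9}:  v_{1} + v_{9} = v_{2} + v_{3} ; sig = (2;(1,1))
  • {3,4}:  v_{3} + v_{4} = v_{5} + v_{6} ; sig = (2;(1,1))
  • {3,7}:  v_{3} + v_{7} = v_{5} + v_{9} ; sig = (2;(1,1))
  • {8,9}:  v_{8} + v_{9} = v_{1} + v_{6} ; sig = (2;(1,1))
  • {3,8}:  v_{3} + v_{8} = v_{1} + 2·v_{6} ; sig = (2;(1,2))
  • {7,9}:  v_{7} + v_{9} = v_{2} + 2·v_{5} ; sig = (2;(1,2))
  • {2,4,5}:  v_{2} + v_{4} + v_{5} = v_{7} ; sig = (3;(1))
  • {2,3,5}:  v_{2} + v_{3} + v_{5} = 2·v_{9} ; sig = (3;(2))

Hence PRS(X_Σ) =
    |P|=2: 15 collections, coeffs (), (), (1), (1), (1), (1), (1), (1), (1,1), (1,1), (1,1), (1,1), (1,1), (1,2), (1,2)
    |P|=3: 2 collections, coeffs (1), (2)


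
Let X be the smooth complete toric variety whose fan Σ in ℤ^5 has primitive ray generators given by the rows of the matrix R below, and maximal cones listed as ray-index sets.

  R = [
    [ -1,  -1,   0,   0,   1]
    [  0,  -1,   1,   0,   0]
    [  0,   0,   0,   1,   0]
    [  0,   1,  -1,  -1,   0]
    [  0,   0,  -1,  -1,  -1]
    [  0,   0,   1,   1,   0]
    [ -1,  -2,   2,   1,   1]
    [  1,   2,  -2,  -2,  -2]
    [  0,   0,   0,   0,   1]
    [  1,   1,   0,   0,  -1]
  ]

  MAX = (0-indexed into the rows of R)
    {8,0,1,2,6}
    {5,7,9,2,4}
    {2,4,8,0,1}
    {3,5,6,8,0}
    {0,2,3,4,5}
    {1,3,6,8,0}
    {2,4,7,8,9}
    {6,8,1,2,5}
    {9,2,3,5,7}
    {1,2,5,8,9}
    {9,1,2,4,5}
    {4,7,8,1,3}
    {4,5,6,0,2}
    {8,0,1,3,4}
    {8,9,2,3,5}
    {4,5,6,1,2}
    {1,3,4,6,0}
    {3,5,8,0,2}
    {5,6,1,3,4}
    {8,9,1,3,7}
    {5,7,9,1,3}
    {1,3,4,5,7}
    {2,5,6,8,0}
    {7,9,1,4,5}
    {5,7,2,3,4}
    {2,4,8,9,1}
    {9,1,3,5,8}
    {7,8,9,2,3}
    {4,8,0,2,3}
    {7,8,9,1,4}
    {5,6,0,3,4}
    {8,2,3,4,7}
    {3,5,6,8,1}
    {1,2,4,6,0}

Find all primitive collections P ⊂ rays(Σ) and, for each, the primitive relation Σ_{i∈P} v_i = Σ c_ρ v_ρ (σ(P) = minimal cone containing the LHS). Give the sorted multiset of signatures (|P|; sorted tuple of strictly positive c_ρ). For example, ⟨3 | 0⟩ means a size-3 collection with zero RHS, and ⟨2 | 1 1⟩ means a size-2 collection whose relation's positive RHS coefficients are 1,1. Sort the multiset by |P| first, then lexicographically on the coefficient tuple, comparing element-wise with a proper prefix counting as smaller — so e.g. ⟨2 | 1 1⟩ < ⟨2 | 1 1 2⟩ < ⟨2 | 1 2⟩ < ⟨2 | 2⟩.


Δ(Σ) — 10 vertices, 12 min non-faces:

  P={0,9}:  v_{0} + v_{9} = 0  ⟹  sig = ⟨2 | 0⟩
  P={0,7}:  v_{0} + v_{7} = v_{3} + v_{4}  ⟹  sig = ⟨2 | 1 1⟩
  P={6,9}:  v_{6} + v_{9} = v_{1} + v_{5}  ⟹  sig = ⟨2 | 1 1⟩
  P={6,7}:  v_{6} + v_{7} = v_{1} + v_{3} + v_{4} + v_{5}  ⟹  sig = ⟨2 | 1 1 1 1⟩
  P={1,2,3}:  v_{1} + v_{2} + v_{3} = 0  ⟹  sig = ⟨3 | 0⟩
  P={4,5,8}:  v_{4} + v_{5} + v_{8} = 0  ⟹  sig = ⟨3 | 0⟩
  P={0,1,5}:  v_{0} + v_{1} + v_{5} = v_{6}  ⟹  sig = ⟨3 | 1⟩
  P={3,4,9}:  v_{3} + v_{4} + v_{9} = v_{7}  ⟹  sig = ⟨3 | 1⟩
  P={1,2,7}:  v_{1} + v_{2} + v_{7} = v_{4} + v_{9}  ⟹  sig = ⟨3 | 1 1⟩
  P={2,3,6}:  v_{2} + v_{3} + v_{6} = v_{0} + v_{5}  ⟹  sig = ⟨3 | 1 1⟩
  P={4,6,8}:  v_{4} + v_{6} + v_{8} = v_{0} + v_{1}  ⟹  sig = ⟨3 | 1 1⟩
  P={5,7,8}:  v_{5} + v_{7} + v_{8} = v_{3} + v_{9}  ⟹  sig = ⟨3 | 1 1⟩

Signatures (|P|; sorted positive RHS coefficients), sorted:
    |P|=2: 4 collections, coeffs (), (1,1), (1,1), (1,1,1,1)
    |P|=3: 8 collections, coeffs (), (), (1), (1), (1,1), (1,1), (1,1), (1,1)


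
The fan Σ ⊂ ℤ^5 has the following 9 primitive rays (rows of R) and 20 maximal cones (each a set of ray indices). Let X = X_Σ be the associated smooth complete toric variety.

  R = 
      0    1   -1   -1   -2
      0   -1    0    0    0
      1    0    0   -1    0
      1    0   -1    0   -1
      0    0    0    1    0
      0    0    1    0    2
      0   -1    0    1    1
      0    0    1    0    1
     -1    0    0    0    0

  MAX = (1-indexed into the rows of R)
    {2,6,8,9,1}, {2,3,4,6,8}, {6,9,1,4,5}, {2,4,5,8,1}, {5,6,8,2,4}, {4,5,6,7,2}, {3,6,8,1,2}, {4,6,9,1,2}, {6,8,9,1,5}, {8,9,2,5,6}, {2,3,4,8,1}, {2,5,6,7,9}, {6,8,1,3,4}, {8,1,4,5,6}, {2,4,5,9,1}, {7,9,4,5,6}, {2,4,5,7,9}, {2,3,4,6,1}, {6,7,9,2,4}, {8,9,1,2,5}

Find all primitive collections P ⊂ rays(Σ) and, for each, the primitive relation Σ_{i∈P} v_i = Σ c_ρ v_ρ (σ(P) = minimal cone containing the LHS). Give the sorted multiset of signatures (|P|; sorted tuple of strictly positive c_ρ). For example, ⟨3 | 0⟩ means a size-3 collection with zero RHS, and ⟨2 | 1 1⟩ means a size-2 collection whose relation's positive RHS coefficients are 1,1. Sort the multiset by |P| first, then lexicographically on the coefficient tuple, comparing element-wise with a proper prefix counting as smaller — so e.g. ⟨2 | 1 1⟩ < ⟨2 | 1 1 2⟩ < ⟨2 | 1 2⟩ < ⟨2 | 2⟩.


9 minimal non-faces of Δ(Σ) (on 9 rays):

  P={1,7}:  v_{1} + v_{7} = v_{4} + v_{9}  ⇒ sig = ⟨2 | 1 1⟩
  P={3,5}:  v_{3} + v_{5} = v_{4} + v_{8}  ⇒ sig = ⟨2 | 1 1⟩
  P={3,7}:  v_{3} + v_{7} = v_{2} + v_{4} + v_{6}  ⇒ sig = ⟨2 | 1 1 1⟩
  P={3,9}:  v_{3} + v_{9} = v_{1} + v_{2} + v_{6}  ⇒ sig = ⟨2 | 1 1 1⟩
  P={7,8}:  v_{7} + v_{8} = v_{2} + v_{5} + v_{6}  ⇒ sig = ⟨2 | 1 1 1⟩
  P={4,8,9}:  v_{4} + v_{8} + v_{9} = 0  ⇒ sig = ⟨3 | 0⟩
  P={1,2,5,6}:  v_{1} + v_{2} + v_{5} + v_{6} = 0  ⇒ sig = ⟨4 | 0⟩
  P={1,2,4,6,8}:  v_{1} + v_{2} + v_{4} + v_{6} + v_{8} = v_{3}  ⇒ sig = ⟨5 | 1⟩
  P={2,4,5,6,9}:  v_{2} + v_{4} + v_{5} + v_{6} + v_{9} = v_{7}  ⇒ sig = ⟨5 | 1⟩

so the primitive-relation signature multiset is
[⟨2 | 1 1⟩, ⟨2 | 1 1⟩, ⟨2 | 1 1 1⟩, ⟨2 | 1 1 1⟩, ⟨2 | 1 1 1⟩, ⟨3 | 0⟩, ⟨4 | 0⟩, ⟨5 | 1⟩, ⟨5 | 1⟩]


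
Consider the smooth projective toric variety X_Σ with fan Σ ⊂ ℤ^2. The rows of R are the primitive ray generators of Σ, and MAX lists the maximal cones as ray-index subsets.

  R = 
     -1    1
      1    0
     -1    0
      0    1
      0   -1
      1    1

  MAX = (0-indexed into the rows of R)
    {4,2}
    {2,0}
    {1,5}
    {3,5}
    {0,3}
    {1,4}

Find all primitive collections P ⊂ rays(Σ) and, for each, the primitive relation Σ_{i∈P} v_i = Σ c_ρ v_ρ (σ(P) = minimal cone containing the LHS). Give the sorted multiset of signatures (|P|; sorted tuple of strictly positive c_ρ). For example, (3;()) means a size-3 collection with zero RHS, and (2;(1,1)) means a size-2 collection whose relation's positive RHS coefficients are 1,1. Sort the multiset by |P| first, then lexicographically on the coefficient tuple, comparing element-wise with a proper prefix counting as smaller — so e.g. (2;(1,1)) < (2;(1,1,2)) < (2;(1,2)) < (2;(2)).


Minimal non-faces — 9 found among 6 rays, 6 max cones:

  • {1,2}:  v_{1} + v_{2} = 0 ; sig = (2;())
  • {3,4}:  v_{3} + v_{4} = 0 ; sig = (2;())
  • {0,1}:  v_{0} + v_{1} = v_{3} ; sig = (2;(1))
  • {0,4}:  v_{0} + v_{4} = v_{2} ; sig = (2;(1))
  • {1,3}:  v_{1} + v_{3} = v_{5} ; sig = (2;(1))
  • {2,3}:  v_{2} + v_{3} = v_{0} ; sig = (2;(1))
  • {2,5}:  v_{2} + v_{5} = v_{3} ; sig = (2;(1))
  • {4,5}:  v_{4} + v_{5} = v_{1} ; sig = (2;(1))
  • {0,5}:  v_{0} + v_{5} = 2·v_{3} ; sig = (2;(2))

Signatures (|P|; sorted positive RHS coefficients), sorted:
    |P|=2: 9 collections, coeffs (), (), (1), (1), (1), (1), (1), (1), (2)


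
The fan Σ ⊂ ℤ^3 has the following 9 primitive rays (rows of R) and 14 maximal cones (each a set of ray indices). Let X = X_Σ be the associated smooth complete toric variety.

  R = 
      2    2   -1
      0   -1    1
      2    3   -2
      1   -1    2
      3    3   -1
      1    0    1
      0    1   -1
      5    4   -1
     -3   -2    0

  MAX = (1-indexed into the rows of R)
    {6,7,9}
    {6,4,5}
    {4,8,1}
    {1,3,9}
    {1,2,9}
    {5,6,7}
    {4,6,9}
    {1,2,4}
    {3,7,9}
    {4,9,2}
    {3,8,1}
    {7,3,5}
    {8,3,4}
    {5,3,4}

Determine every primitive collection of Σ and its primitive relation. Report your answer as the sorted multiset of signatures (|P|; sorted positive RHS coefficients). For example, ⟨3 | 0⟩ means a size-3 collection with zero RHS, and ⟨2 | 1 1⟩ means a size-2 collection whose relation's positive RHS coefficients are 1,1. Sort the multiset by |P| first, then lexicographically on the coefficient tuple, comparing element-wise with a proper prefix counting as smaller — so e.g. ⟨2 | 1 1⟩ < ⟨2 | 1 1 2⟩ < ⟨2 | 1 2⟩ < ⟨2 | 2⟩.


Σ has 18 primitive collections:

  P = {2,7}:  v_{2} + v_{7} = 0  ⟹  sig = ⟨2 | 0⟩
  P = {1,7}:  v_{1} + v_{7} = v_{3}  ⟹  sig = ⟨2 | 1⟩
  P = {2,3}:  v_{2} + v_{3} = v_{1}  ⟹  sig = ⟨2 | 1⟩
  P = {2,6}:  v_{2} + v_{6} = v_{4}  ⟹  sig = ⟨2 | 1⟩
  P = {3,6}:  v_{3} + v_{6} = v_{5}  ⟹  sig = ⟨2 | 1⟩
  P = {4,7}:  v_{4} + v_{7} = v_{6}  ⟹  sig = ⟨2 | 1⟩
  P = {5,9}:  v_{5} + v_{9} = v_{7}  ⟹  sig = ⟨2 | 1⟩
  P = {8,9}:  v_{8} + v_{9} = v_{1}  ⟹  sig = ⟨2 | 1⟩
  P = {1,6}:  v_{1} + v_{6} = v_{3} + v_{4}  ⟹  sig = ⟨2 | 1 1⟩
  P = {2,5}:  v_{2} + v_{5} = v_{3} + v_{4}  ⟹  sig = ⟨2 | 1 1⟩
  P = {1,5}:  v_{1} + v_{5} = 2·v_{3} + v_{4}  ⟹  sig = ⟨2 | 1 2⟩
  P = {2,8}:  v_{2} + v_{8} = 2·v_{1} + v_{4}  ⟹  sig = ⟨2 | 1 2⟩
  P = {7,8}:  v_{7} + v_{8} = 2·v_{3} + v_{4}  ⟹  sig = ⟨2 | 1 2⟩
  P = {6,8}:  v_{6} + v_{8} = 2·v_{3} + 2·v_{4}  ⟹  sig = ⟨2 | 2 2⟩
  P = {5,8}:  v_{5} + v_{8} = 3·v_{3} + 2·v_{4}  ⟹  sig = ⟨2 | 2 3⟩
  P = {3,4,9}:  v_{3} + v_{4} + v_{9} = 0  ⟹  sig = ⟨3 | 0⟩
  P = {1,3,4}:  v_{1} + v_{3} + v_{4} = v_{8}  ⟹  sig = ⟨3 | 1⟩
  P = {1,4,9}:  v_{1} + v_{4} + v_{9} = v_{2}  ⟹  sig = ⟨3 | 1⟩

Signatures (|P|; sorted positive RHS coefficients), sorted:
[⟨2 | 0⟩, ⟨2 | 1⟩, ⟨2 | 1⟩, ⟨2 | 1⟩, ⟨2 | 1⟩, ⟨2 | 1⟩, ⟨2 | 1⟩, ⟨2 | 1⟩, ⟨2 | 1 1⟩, ⟨2 | 1 1⟩, ⟨2 | 1 2⟩, ⟨2 | 1 2⟩, ⟨2 | 1 2⟩, ⟨2 | 2 2⟩, ⟨2 | 2 3⟩, ⟨3 | 0⟩, ⟨3 | 1⟩, ⟨3 | 1⟩]


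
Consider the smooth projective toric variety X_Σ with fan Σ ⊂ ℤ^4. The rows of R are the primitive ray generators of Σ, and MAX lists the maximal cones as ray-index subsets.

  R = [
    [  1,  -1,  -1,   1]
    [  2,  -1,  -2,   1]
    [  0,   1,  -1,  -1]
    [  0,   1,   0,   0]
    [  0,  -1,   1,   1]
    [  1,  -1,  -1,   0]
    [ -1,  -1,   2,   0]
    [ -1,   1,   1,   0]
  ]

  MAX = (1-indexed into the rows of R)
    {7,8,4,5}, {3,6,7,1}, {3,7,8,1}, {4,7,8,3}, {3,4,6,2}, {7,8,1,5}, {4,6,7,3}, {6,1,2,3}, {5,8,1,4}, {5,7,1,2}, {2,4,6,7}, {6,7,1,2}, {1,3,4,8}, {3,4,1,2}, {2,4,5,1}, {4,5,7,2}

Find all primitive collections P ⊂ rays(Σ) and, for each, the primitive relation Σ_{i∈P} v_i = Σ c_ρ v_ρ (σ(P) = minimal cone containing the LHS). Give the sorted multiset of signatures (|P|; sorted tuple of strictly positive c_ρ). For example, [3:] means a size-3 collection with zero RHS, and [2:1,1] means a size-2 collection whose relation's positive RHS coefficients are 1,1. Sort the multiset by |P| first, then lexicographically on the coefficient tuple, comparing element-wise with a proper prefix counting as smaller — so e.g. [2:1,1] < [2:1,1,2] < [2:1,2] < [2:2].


Δ(Σ) — 8 vertices, 7 min non-faces:

  • {3,5}:  v_{3} + v_{5} = 0  so sig = [2:]
  • {6,8}:  v_{6} + v_{8} = 0  so sig = [2:]
  • {2,8}:  v_{2} + v_{8} = v_{1} + v_{4}  so sig = [2:1,1]
  • {5,6}:  v_{5} + v_{6} = v_{2} + v_{7}  so sig = [2:1,1]
  • {1,4,6}:  v_{1} + v_{4} + v_{6} = v_{2}  so sig = [3:1]
  • {1,4,7}:  v_{1} + v_{4} + v_{7} = v_{5}  so sig = [3:1]
  • {2,3,7}:  v_{2} + v_{3} + v_{7} = v_{6}  so sig = [3:1]

Hence PRS(X_Σ) =
[[2:], [2:], [2:1,1], [2:1,1], [3:1], [3:1], [3:1]]


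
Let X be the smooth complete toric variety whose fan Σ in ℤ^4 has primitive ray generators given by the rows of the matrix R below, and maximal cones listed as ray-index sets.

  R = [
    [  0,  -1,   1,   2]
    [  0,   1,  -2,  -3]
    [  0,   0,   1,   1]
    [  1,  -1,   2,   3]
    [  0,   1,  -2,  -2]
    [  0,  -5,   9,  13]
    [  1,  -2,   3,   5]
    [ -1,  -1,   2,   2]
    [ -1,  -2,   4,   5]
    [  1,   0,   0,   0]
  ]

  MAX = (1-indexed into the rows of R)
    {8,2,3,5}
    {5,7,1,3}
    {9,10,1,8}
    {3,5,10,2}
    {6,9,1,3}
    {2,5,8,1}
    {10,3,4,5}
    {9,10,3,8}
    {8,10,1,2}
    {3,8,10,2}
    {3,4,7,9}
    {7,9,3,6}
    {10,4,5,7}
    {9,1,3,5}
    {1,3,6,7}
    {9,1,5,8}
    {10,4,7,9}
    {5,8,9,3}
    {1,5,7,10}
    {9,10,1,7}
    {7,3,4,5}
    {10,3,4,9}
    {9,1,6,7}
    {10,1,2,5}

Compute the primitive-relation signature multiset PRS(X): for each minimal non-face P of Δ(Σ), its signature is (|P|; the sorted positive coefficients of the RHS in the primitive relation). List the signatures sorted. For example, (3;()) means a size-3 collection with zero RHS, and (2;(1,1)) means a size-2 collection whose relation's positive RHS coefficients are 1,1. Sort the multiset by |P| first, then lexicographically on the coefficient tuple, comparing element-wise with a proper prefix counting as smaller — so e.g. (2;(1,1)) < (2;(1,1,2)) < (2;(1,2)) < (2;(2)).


The 20 primitive collections of Σ (r=10, n=4):

  P={1,4}:  v_{1} + v_{4} = v_{7}  ⇒ sig = (2;(1))
  P={2,4}:  v_{2} + v_{4} = v_{10}  ⇒ sig = (2;(1))
  P={2,9}:  v_{2} + v_{9} = v_{8}  ⇒ sig = (2;(1))
  P={2,6}:  v_{2} + v_{6} = v_{7} + v_{9}  ⇒ sig = (2;(1,1))
  P={2,7}:  v_{2} + v_{7} = v_{1} + v_{10}  ⇒ sig = (2;(1,1))
  P={4,8}:  v_{4} + v_{8} = v_{9} + v_{10}  ⇒ sig = (2;(1,1))
  P={6,10}:  v_{6} + v_{10} = v_{4} + v_{7} + v_{9}  ⇒ sig = (2;(1,1,1))
  P={7,8}:  v_{7} + v_{8} = v_{1} + v_{9} + v_{10}  ⇒ sig = (2;(1,1,1))
  P={4,6}:  v_{4} + v_{6} = v_{3} + 2·v_{7} + v_{9}  ⇒ sig = (2;(1,1,2))
  P={6,8}:  v_{6} + v_{8} = v_{7} + 2·v_{9}  ⇒ sig = (2;(1,2))
  P={5,6}:  v_{5} + v_{6} = 4·v_{1} + 3·v_{3}  ⇒ sig = (2;(3,4))
  P={1,2,3}:  v_{1} + v_{2} + v_{3} = 0  ⇒ sig = (3;())
  P={5,8,10}:  v_{5} + v_{8} + v_{10} = 0  ⇒ sig = (3;())
  P={1,3,8}:  v_{1} + v_{3} + v_{8} = v_{9}  ⇒ sig = (3;(1))
  P={1,3,10}:  v_{1} + v_{3} + v_{10} = v_{4}  ⇒ sig = (3;(1))
  P={5,9,10}:  v_{5} + v_{9} + v_{10} = v_{1} + v_{3}  ⇒ sig = (3;(1,1))
  P={3,7,10}:  v_{3} + v_{7} + v_{10} = 2·v_{4}  ⇒ sig = (3;(2))
  P={4,5,9}:  v_{4} + v_{5} + v_{9} = 2·v_{1} + 2·v_{3}  ⇒ sig = (3;(2,2))
  P={5,7,9}:  v_{5} + v_{7} + v_{9} = 3·v_{1} + 2·v_{3}  ⇒ sig = (3;(2,3))
  P={1,3,7,9}:  v_{1} + v_{3} + v_{7} + v_{9} = v_{6}  ⇒ sig = (4;(1))

Sorted signature multiset PRS(X):
    |P|=2: 11 collections, coeffs (1), (1), (1), (1,1), (1,1), (1,1), (1,1,1), (1,1,1), (1,1,2), (1,2), (3,4)
    |P|=3: 8 collections, coeffs (), (), (1), (1), (1,1), (2), (2,2), (2,3)
    |P|=4: 1 collection, coeffs (1)


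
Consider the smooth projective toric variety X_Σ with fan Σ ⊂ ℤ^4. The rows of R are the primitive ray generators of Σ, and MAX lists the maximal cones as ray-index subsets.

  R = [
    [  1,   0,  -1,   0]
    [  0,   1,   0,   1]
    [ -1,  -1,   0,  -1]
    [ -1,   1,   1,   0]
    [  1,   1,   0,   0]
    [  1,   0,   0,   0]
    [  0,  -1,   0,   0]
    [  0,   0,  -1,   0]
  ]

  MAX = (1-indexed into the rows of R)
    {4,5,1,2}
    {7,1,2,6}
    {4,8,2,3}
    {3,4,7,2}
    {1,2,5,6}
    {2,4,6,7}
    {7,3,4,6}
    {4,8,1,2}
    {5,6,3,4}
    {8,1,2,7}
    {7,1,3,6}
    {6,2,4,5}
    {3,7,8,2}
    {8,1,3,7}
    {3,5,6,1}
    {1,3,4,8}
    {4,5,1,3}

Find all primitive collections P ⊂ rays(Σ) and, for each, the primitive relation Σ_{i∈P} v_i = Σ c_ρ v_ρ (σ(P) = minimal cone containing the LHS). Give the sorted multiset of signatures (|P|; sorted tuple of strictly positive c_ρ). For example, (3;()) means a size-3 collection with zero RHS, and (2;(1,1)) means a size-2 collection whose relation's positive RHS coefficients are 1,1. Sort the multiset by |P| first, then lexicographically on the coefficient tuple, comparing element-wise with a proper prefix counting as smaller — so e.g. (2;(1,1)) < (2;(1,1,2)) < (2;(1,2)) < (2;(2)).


Σ has 9 primitive collections:

  P={5,7}:  v_{5} + v_{7} = v_{6} — sig = (2;(1))
  P={6,8}:  v_{6} + v_{8} = v_{1} — sig = (2;(1))
  P={5,8}:  v_{5} + v_{8} = 2·v_{1} + v_{4} — sig = (2;(1,2))
  P={1,4,7}:  v_{1} + v_{4} + v_{7} = 0 — sig = (3;())
  P={2,3,6}:  v_{2} + v_{3} + v_{6} = 0 — sig = (3;())
  P={1,2,3}:  v_{1} + v_{2} + v_{3} = v_{8} — sig = (3;(1))
  P={1,4,6}:  v_{1} + v_{4} + v_{6} = v_{5} — sig = (3;(1))
  P={2,3,5}:  v_{2} + v_{3} + v_{5} = v_{1} + v_{4} — sig = (3;(1,1))
  P={4,7,8}:  v_{4} + v_{7} + v_{8} = v_{2} + v_{3} — sig = (3;(1,1))

so the primitive-relation signature multiset is
[(2;(1)), (2;(1)), (2;(1,2)), (3;()), (3;()), (3;(1)), (3;(1)), (3;(1,1)), (3;(1,1))]


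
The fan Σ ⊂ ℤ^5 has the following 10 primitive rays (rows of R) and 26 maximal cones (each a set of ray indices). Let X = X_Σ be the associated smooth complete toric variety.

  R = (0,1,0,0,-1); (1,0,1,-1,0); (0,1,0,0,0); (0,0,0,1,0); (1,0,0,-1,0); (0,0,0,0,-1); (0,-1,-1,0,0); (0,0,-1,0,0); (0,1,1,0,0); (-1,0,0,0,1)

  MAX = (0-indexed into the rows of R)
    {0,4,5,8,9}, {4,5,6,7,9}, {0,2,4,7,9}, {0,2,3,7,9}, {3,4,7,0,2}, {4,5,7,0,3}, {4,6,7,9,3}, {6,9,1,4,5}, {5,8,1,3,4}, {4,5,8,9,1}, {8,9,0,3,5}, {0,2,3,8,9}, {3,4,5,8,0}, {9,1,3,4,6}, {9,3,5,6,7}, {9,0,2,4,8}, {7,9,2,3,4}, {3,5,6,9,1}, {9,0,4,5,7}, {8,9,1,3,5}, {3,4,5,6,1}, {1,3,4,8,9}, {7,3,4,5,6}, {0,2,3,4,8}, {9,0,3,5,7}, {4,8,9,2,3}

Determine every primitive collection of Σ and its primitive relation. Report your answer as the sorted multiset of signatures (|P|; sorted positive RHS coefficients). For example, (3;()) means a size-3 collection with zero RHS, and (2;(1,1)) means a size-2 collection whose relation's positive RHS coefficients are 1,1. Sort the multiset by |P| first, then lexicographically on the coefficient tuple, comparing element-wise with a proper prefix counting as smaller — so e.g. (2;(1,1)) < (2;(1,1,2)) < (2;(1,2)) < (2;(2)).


|primitive collections| = 10. Relations:

  P = {6,8}:  v_{6} + v_{8} = 0  ⇒ sig = (2;())
  P = {1,7}:  v_{1} + v_{7} = v_{4}  ⇒ sig = (2;(1))
  P = {2,5}:  v_{2} + v_{5} = v_{0}  ⇒ sig = (2;(1))
  P = {2,6}:  v_{2} + v_{6} = v_{7}  ⇒ sig = (2;(1))
  P = {7,8}:  v_{7} + v_{8} = v_{2}  ⇒ sig = (2;(1))
  P = {0,6}:  v_{0} + v_{6} = v_{5} + v_{7}  ⇒ sig = (2;(1,1))
  P = {1,2}:  v_{1} + v_{2} = v_{4} + v_{8}  ⇒ sig = (2;(1,1))
  P = {0,1}:  v_{0} + v_{1} = v_{4} + v_{5} + v_{8}  ⇒ sig = (2;(1,1,1))
  P = {3,4,5,9}:  v_{3} + v_{4} + v_{5} + v_{9} = 0  ⇒ sig = (4;())
  P = {0,3,4,9}:  v_{0} + v_{3} + v_{4} + v_{9} = v_{2}  ⇒ sig = (4;(1))

Signatures (|P|; sorted positive RHS coefficients), sorted:
    (2;())
    (2;(1))
    (2;(1))
    (2;(1))
    (2;(1))
    (2;(1,1))
    (2;(1,1))
    (2;(1,1,1))
    (4;())
    (4;(1))


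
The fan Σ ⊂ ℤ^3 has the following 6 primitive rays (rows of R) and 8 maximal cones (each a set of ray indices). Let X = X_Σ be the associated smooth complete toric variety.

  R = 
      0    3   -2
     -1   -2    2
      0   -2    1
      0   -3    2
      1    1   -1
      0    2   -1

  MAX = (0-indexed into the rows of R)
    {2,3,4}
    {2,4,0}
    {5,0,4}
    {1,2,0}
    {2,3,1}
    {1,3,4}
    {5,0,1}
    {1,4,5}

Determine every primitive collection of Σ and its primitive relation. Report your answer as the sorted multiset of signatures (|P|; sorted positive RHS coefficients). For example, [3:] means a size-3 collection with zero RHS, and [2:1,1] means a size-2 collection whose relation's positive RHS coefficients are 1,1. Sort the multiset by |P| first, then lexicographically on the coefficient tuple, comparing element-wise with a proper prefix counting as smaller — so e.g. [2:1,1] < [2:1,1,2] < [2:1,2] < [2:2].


Δ(Σ) — 6 vertices, 5 min non-faces:

  • {0,3}:  v_{0} + v_{3} = 0  ⇒ sig = [2:]
  • {2,5}:  v_{2} + v_{5} = 0  ⇒ sig = [2:]
  • {3,5}:  v_{3} + v_{5} = v_{1} + v_{4}  ⇒ sig = [2:1,1]
  • {0,1,4}:  v_{0} + v_{1} + v_{4} = v_{5}  ⇒ sig = [3:1]
  • {1,2,4}:  v_{1} + v_{2} + v_{4} = v_{3}  ⇒ sig = [3:1]

so the primitive-relation signature multiset is
{ [2:] ×2,  [2:1,1],  [3:1] ×2 }


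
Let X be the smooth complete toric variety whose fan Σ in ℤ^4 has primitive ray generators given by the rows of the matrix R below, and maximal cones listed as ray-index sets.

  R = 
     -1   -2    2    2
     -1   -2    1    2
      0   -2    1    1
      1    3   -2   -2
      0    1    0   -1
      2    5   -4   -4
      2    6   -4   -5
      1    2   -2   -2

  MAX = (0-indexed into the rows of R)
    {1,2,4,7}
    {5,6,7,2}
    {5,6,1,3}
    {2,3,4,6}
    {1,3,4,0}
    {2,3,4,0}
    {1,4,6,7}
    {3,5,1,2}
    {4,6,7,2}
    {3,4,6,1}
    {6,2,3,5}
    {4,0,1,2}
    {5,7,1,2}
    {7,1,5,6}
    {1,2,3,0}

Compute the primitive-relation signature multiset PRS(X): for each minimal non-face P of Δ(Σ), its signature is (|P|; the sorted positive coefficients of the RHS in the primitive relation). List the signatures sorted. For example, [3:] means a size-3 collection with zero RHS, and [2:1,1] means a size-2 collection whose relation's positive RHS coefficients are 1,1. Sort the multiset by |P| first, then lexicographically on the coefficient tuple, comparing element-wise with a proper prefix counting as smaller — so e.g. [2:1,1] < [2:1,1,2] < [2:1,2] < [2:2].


The 7 primitive collections of Σ (r=8, n=4):

  P={0,7}:  v_{0} + v_{7} = 0 — sig = [2:]
  P={0,5}:  v_{0} + v_{5} = v_{3} — sig = [2:1]
  P={3,7}:  v_{3} + v_{7} = v_{5} — sig = [2:1]
  P={4,5}:  v_{4} + v_{5} = v_{6} — sig = [2:1]
  P={0,6}:  v_{0} + v_{6} = v_{3} + v_{4} — sig = [2:1,1]
  P={1,2,6}:  v_{1} + v_{2} + v_{6} = v_{7} — sig = [3:1]
  P={1,2,3,4}:  v_{1} + v_{2} + v_{3} + v_{4} = 0 — sig = [4:]

so the primitive-relation signature multiset is
    [2:]
    [2:1]
    [2:1]
    [2:1]
    [2:1,1]
    [3:1]
    [4:]


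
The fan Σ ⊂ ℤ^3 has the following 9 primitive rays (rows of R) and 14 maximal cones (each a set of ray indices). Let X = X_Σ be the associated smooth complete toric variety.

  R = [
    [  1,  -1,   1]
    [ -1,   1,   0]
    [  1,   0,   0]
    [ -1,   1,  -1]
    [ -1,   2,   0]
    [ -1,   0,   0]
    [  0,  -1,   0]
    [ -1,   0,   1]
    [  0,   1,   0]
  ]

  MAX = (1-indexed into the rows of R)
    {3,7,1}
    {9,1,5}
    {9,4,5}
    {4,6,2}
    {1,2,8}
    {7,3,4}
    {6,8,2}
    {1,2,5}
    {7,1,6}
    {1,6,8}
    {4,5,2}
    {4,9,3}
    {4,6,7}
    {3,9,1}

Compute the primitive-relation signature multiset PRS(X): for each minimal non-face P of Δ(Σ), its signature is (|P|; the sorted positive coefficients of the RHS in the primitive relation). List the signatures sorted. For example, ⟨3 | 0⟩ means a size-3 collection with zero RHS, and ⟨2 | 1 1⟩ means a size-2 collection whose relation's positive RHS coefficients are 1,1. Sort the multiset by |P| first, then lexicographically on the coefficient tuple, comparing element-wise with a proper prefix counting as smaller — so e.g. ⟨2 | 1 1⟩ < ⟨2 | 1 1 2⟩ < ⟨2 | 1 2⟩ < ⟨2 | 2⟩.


Δ(Σ) — 9 vertices, 16 min non-faces:

  P = {1,4}:  v_{1} + v_{4} = 0  →  sig = ⟨2 | 0⟩
  P = {3,6}:  v_{3} + v_{6} = 0  →  sig = ⟨2 | 0⟩
  P = {7,9}:  v_{7} + v_{9} = 0  →  sig = ⟨2 | 0⟩
  P = {2,3}:  v_{2} + v_{3} = v_{9}  →  sig = ⟨2 | 1⟩
  P = {2,7}:  v_{2} + v_{7} = v_{6}  →  sig = ⟨2 | 1⟩
  P = {2,9}:  v_{2} + v_{9} = v_{5}  →  sig = ⟨2 | 1⟩
  P = {5,7}:  v_{5} + v_{7} = v_{2}  →  sig = ⟨2 | 1⟩
  P = {6,9}:  v_{6} + v_{9} = v_{2}  →  sig = ⟨2 | 1⟩
  P = {3,8}:  v_{3} + v_{8} = v_{1} + v_{2}  →  sig = ⟨2 | 1 1⟩
  P = {4,8}:  v_{4} + v_{8} = v_{2} + v_{6}  →  sig = ⟨2 | 1 1⟩
  P = {7,8}:  v_{7} + v_{8} = v_{1} + 2·v_{6}  →  sig = ⟨2 | 1 2⟩
  P = {8,9}:  v_{8} + v_{9} = v_{1} + 2·v_{2}  →  sig = ⟨2 | 1 2⟩
  P = {5,8}:  v_{5} + v_{8} = v_{1} + 3·v_{2}  →  sig = ⟨2 | 1 3⟩
  P = {3,5}:  v_{3} + v_{5} = 2·v_{9}  →  sig = ⟨2 | 2⟩
  P = {5,6}:  v_{5} + v_{6} = 2·v_{2}  →  sig = ⟨2 | 2⟩
  P = {1,2,6}:  v_{1} + v_{2} + v_{6} = v_{8}  →  sig = ⟨3 | 1⟩

Signatures (|P|; sorted positive RHS coefficients), sorted:
    ⟨2 | 0⟩
    ⟨2 | 0⟩
    ⟨2 | 0⟩
    ⟨2 | 1⟩
    ⟨2 | 1⟩
    ⟨2 | 1⟩
    ⟨2 | 1⟩
    ⟨2 | 1⟩
    ⟨2 | 1 1⟩
    ⟨2 | 1 1⟩
    ⟨2 | 1 2⟩
    ⟨2 | 1 2⟩
    ⟨2 | 1 3⟩
    ⟨2 | 2⟩
    ⟨2 | 2⟩
    ⟨3 | 1⟩


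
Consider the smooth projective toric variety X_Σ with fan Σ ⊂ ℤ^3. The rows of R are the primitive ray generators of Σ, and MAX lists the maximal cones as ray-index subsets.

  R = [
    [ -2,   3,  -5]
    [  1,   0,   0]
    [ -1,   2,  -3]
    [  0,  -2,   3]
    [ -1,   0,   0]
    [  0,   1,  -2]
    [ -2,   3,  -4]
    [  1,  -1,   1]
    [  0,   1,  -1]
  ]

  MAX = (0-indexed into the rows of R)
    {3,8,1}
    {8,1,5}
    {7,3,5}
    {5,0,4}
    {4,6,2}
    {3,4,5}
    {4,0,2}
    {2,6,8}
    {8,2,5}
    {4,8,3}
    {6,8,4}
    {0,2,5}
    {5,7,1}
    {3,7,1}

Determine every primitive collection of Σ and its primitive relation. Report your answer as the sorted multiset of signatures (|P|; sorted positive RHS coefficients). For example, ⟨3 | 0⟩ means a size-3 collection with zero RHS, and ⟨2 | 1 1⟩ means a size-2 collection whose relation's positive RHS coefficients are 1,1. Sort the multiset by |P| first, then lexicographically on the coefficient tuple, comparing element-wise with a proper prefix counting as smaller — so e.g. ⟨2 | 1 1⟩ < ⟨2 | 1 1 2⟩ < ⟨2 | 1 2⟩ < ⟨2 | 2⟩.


Δ(Σ) — 9 vertices, 20 min non-faces:

  {1,4}:  v_{1} + v_{4} = 0  so sig = ⟨2 | 0⟩
  {2,3}:  v_{2} + v_{3} = v_{4}  so sig = ⟨2 | 1⟩
  {2,7}:  v_{2} + v_{7} = v_{5}  so sig = ⟨2 | 1⟩
  {6,7}:  v_{6} + v_{7} = v_{2}  so sig = ⟨2 | 1⟩
  {7,8}:  v_{7} + v_{8} = v_{1}  so sig = ⟨2 | 1⟩
  {0,1}:  v_{0} + v_{1} = v_{2} + v_{5}  so sig = ⟨2 | 1 1⟩
  {1,2}:  v_{1} + v_{2} = v_{5} + v_{8}  so sig = ⟨2 | 1 1⟩
  {1,6}:  v_{1} + v_{6} = v_{2} + v_{8}  so sig = ⟨2 | 1 1⟩
  {4,7}:  v_{4} + v_{7} = v_{3} + v_{5}  so sig = ⟨2 | 1 1⟩
  {0,3}:  v_{0} + v_{3} = 2·v_{4} + v_{5}  so sig = ⟨2 | 1 2⟩
  {0,7}:  v_{0} + v_{7} = v_{4} + 2·v_{5}  so sig = ⟨2 | 1 2⟩
  {3,6}:  v_{3} + v_{6} = 2·v_{4} + v_{8}  so sig = ⟨2 | 1 2⟩
  {0,6}:  v_{0} + v_{6} = 3·v_{2} + v_{4}  so sig = ⟨2 | 1 3⟩
  {0,8}:  v_{0} + v_{8} = 2·v_{2}  so sig = ⟨2 | 2⟩
  {5,6}:  v_{5} + v_{6} = 2·v_{2}  so sig = ⟨2 | 2⟩
  {3,5,8}:  v_{3} + v_{5} + v_{8} = 0  so sig = ⟨3 | 0⟩
  {1,3,5}:  v_{1} + v_{3} + v_{5} = v_{7}  so sig = ⟨3 | 1⟩
  {2,4,5}:  v_{2} + v_{4} + v_{5} = v_{0}  so sig = ⟨3 | 1⟩
  {2,4,8}:  v_{2} + v_{4} + v_{8} = v_{6}  so sig = ⟨3 | 1⟩
  {4,5,8}:  v_{4} + v_{5} + v_{8} = v_{2}  so sig = ⟨3 | 1⟩

Hence PRS(X_Σ) =
[⟨2 | 0⟩, ⟨2 | 1⟩, ⟨2 | 1⟩, ⟨2 | 1⟩, ⟨2 | 1⟩, ⟨2 | 1 1⟩, ⟨2 | 1 1⟩, ⟨2 | 1 1⟩, ⟨2 | 1 1⟩, ⟨2 | 1 2⟩, ⟨2 | 1 2⟩, ⟨2 | 1 2⟩, ⟨2 | 1 3⟩, ⟨2 | 2⟩, ⟨2 | 2⟩, ⟨3 | 0⟩, ⟨3 | 1⟩, ⟨3 | 1⟩, ⟨3 | 1⟩, ⟨3 | 1⟩]


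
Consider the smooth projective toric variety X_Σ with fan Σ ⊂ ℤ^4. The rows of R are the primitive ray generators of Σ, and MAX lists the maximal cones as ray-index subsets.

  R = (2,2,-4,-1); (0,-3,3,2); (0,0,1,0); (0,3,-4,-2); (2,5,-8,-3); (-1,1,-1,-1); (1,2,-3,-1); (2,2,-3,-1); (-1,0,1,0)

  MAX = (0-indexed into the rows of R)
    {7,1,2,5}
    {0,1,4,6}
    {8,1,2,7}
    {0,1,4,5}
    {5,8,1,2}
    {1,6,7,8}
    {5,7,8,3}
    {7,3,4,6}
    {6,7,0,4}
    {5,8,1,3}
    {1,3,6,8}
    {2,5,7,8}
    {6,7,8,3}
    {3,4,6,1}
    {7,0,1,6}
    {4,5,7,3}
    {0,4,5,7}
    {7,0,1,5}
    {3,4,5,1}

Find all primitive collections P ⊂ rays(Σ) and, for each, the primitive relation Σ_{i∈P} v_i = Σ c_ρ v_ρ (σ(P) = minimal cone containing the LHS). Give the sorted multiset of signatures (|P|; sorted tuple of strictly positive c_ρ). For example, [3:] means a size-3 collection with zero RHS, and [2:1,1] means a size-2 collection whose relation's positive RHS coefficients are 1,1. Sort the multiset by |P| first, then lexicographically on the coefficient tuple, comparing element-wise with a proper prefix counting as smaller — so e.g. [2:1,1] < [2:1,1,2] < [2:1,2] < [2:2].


11 minimal non-faces of Δ(Σ) (on 9 rays):

  P = {0,2}:  v_{0} + v_{2} = v_{7} ; sig = [2:1]
  P = {0,3}:  v_{0} + v_{3} = v_{4} ; sig = [2:1]
  P = {0,8}:  v_{0} + v_{8} = v_{6} ; sig = [2:1]
  P = {5,6}:  v_{5} + v_{6} = v_{3} ; sig = [2:1]
  P = {2,4}:  v_{2} + v_{4} = v_{3} + v_{7} ; sig = [2:1,1]
  P = {2,6}:  v_{2} + v_{6} = v_{7} + v_{8} ; sig = [2:1,1]
  P = {4,8}:  v_{4} + v_{8} = v_{3} + v_{6} ; sig = [2:1,1]
  P = {2,3}:  v_{2} + v_{3} = v_{5} + v_{7} + v_{8} ; sig = [2:1,1,1]
  P = {1,3,7}:  v_{1} + v_{3} + v_{7} = v_{0} ; sig = [3:1]
  P = {1,4,7}:  v_{1} + v_{4} + v_{7} = 2·v_{0} ; sig = [3:2]
  P = {1,5,7,8}:  v_{1} + v_{5} + v_{7} + v_{8} = 0 ; sig = [4:]

Signatures (|P|; sorted positive RHS coefficients), sorted:
[[2:1], [2:1], [2:1], [2:1], [2:1,1], [2:1,1], [2:1,1], [2:1,1,1], [3:1], [3:2], [4:]]


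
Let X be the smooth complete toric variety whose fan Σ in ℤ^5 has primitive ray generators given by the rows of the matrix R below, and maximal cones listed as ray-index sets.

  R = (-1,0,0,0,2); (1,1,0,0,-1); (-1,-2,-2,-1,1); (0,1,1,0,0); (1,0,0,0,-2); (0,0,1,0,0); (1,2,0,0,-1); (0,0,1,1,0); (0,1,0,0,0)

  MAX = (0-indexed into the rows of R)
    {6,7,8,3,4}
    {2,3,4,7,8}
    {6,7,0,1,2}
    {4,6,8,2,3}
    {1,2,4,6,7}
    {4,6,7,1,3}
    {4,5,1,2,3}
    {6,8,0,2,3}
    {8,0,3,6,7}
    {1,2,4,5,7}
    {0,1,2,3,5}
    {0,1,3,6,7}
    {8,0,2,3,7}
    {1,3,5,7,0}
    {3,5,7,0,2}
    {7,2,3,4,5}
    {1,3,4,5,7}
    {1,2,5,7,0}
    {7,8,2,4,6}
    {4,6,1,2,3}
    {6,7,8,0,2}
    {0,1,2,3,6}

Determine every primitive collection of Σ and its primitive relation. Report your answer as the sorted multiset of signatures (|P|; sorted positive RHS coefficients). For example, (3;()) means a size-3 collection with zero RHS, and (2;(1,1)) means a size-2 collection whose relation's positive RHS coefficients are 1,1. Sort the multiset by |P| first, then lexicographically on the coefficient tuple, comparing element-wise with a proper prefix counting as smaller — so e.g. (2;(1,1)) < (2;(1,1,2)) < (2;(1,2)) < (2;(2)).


Primitive collections (6):

  • {0,4}:  v_{0} + v_{4} = 0  ⇒ sig = (2;())
  • {1,8}:  v_{1} + v_{8} = v_{6}  ⇒ sig = (2;(1))
  • {5,8}:  v_{5} + v_{8} = v_{3}  ⇒ sig = (2;(1))
  • {5,6}:  v_{5} + v_{6} = v_{1} + v_{3}  ⇒ sig = (2;(1,1))
  • {1,2,3,7}:  v_{1} + v_{2} + v_{3} + v_{7} = 0  ⇒ sig = (4;())
  • {2,3,6,7}:  v_{2} + v_{3} + v_{6} + v_{7} = v_{8}  ⇒ sig = (4;(1))

Hence PRS(X_Σ) =
    |P|=2: 4 collections, coeffs (), (1), (1), (1,1)
    |P|=4: 2 collections, coeffs (), (1)


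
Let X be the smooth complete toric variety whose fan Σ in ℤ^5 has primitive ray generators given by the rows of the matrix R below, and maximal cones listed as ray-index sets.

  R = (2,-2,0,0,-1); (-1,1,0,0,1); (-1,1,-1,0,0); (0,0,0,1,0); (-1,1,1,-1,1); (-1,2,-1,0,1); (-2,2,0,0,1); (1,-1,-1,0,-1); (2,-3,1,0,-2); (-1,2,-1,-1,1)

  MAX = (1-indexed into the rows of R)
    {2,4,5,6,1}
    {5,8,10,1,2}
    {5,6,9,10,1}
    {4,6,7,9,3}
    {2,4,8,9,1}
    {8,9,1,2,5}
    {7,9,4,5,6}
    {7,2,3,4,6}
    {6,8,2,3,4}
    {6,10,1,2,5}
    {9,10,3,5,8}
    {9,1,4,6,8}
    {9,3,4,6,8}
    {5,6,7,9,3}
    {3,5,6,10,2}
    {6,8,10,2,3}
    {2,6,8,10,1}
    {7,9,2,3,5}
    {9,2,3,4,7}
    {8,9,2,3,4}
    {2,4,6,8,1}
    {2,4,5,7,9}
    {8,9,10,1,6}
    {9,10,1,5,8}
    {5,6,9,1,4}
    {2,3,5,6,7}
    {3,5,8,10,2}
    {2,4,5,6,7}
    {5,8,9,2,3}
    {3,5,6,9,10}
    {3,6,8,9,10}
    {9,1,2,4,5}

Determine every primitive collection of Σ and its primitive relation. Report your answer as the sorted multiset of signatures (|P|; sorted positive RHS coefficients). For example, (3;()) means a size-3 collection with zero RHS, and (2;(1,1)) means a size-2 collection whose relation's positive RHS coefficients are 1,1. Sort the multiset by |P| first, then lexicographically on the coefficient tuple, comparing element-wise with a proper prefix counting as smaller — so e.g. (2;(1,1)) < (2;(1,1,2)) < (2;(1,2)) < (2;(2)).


Primitive collections (10):

  P={1,7}:  v_{1} + v_{7} = 0 — sig = (2;())
  P={1,3}:  v_{1} + v_{3} = v_{8} — sig = (2;(1))
  P={4,10}:  v_{4} + v_{10} = v_{6} — sig = (2;(1))
  P={7,8}:  v_{7} + v_{8} = v_{3} — sig = (2;(1))
  P={7,10}:  v_{7} + v_{10} = v_{3} + v_{5} + v_{6} — sig = (2;(1,1,1))
  P={2,6,9}:  v_{2} + v_{6} + v_{9} = 0 — sig = (3;())
  P={4,5,8}:  v_{4} + v_{5} + v_{8} = 0 — sig = (3;())
  P={3,4,5}:  v_{3} + v_{4} + v_{5} = v_{7} — sig = (3;(1))
  P={5,6,8}:  v_{5} + v_{6} + v_{8} = v_{10} — sig = (3;(1))
  P={2,9,10}:  v_{2} + v_{9} + v_{10} = v_{5} + v_{8} — sig = (3;(1,1))

so the primitive-relation signature multiset is
[(2;()), (2;(1)), (2;(1)), (2;(1)), (2;(1,1,1)), (3;()), (3;()), (3;(1)), (3;(1)), (3;(1,1))]


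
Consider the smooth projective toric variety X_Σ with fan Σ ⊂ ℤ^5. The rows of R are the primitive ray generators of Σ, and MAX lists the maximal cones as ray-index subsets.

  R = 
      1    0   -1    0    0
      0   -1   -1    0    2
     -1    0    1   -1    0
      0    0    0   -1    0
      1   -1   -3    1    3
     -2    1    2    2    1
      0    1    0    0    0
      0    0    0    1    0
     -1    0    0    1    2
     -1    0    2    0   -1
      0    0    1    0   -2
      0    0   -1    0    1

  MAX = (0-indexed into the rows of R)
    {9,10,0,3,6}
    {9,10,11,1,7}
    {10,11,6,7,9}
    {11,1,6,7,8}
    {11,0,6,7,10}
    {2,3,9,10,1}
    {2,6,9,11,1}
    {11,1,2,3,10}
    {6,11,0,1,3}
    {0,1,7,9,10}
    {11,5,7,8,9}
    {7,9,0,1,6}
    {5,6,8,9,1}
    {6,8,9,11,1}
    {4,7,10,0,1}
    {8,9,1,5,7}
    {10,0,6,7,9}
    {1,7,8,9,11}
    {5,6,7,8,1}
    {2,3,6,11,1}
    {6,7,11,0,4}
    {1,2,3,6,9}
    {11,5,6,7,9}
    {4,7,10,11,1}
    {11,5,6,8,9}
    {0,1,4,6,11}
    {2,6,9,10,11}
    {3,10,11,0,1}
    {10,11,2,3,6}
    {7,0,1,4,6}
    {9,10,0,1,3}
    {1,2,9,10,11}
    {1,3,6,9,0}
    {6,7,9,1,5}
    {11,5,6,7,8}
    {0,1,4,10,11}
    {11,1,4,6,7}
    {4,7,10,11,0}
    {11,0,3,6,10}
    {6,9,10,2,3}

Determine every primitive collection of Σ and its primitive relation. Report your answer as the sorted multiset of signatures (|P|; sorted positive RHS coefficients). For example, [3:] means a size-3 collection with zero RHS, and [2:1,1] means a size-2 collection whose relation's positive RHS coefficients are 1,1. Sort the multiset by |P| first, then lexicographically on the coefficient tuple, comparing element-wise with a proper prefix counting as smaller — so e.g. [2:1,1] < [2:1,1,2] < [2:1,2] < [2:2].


Minimal non-faces — 24 found among 12 rays, 40 max cones:

  • {3,7}:  v_{3} + v_{7} = 0  so sig = [2:]
  • {0,2}:  v_{0} + v_{2} = v_{3}  so sig = [2:1]
  • {2,4}:  v_{2} + v_{4} = v_{1} + v_{11}  so sig = [2:1,1]
  • {2,7}:  v_{2} + v_{7} = v_{9} + v_{11}  so sig = [2:1,1]
  • {4,9}:  v_{4} + v_{9} = v_{1} + v_{7}  so sig = [2:1,1]
  • {0,8}:  v_{0} + v_{8} = v_{1} + v_{6} + v_{7}  so sig = [2:1,1,1]
  • {3,4}:  v_{3} + v_{4} = v_{0} + v_{1} + v_{11}  so sig = [2:1,1,1]
  • {3,5}:  v_{3} + v_{5} = v_{6} + v_{8} + v_{9}  so sig = [2:1,1,1]
  • {8,10}:  v_{8} + v_{10} = v_{7} + v_{9} + v_{11}  so sig = [2:1,1,1]
  • {3,8}:  v_{3} + v_{8} = v_{1} + v_{6} + v_{9} + v_{11}  so sig = [2:1,1,1,1]
  • {2,5}:  v_{2} + v_{5} = v_{6} + v_{8} + 2·v_{9} + v_{11}  so sig = [2:1,1,1,2]
  • {4,5}:  v_{4} + v_{5} = v_{1} + v_{6} + 2·v_{7} + v_{8}  so sig = [2:1,1,1,2]
  • {0,5}:  v_{0} + v_{5} = v_{1} + 2·v_{6} + 2·v_{7} + v_{9}  so sig = [2:1,1,2,2]
  • {2,8}:  v_{2} + v_{8} = v_{1} + v_{6} + 2·v_{9} + 2·v_{11}  so sig = [2:1,1,2,2]
  • {4,8}:  v_{4} + v_{8} = 2·v_{1} + v_{6} + 2·v_{7} + v_{11}  so sig = [2:1,1,2,2]
  • {5,10}:  v_{5} + v_{10} = v_{6} + 2·v_{7} + 2·v_{9} + v_{11}  so sig = [2:1,1,2,2]
  • {0,9,11}:  v_{0} + v_{9} + v_{11} = 0  so sig = [3:]
  • {1,6,10}:  v_{1} + v_{6} + v_{10} = 0  so sig = [3:]
  • {3,9,11}:  v_{3} + v_{9} + v_{11} = v_{2}  so sig = [3:1]
  • {4,6,10}:  v_{4} + v_{6} + v_{10} = v_{0} + v_{7} + v_{11}  so sig = [3:1,1,1]
  • {1,5,11}:  v_{1} + v_{5} + v_{11} = 2·v_{8}  so sig = [3:2]
  • {0,1,7,11}:  v_{0} + v_{1} + v_{7} + v_{11} = v_{4}  so sig = [4:1]
  • {6,7,8,9}:  v_{6} + v_{7} + v_{8} + v_{9} = v_{5}  so sig = [4:1]
  • {1,6,7,9,11}:  v_{1} + v_{6} + v_{7} + v_{9} + v_{11} = v_{8}  so sig = [5:1]

so the primitive-relation signature multiset is
[[2:], [2:1], [2:1,1], [2:1,1], [2:1,1], [2:1,1,1], [2:1,1,1], [2:1,1,1], [2:1,1,1], [2:1,1,1,1], [2:1,1,1,2], [2:1,1,1,2], [2:1,1,2,2], [2:1,1,2,2], [2:1,1,2,2], [2:1,1,2,2], [3:], [3:], [3:1], [3:1,1,1], [3:2], [4:1], [4:1], [5:1]]


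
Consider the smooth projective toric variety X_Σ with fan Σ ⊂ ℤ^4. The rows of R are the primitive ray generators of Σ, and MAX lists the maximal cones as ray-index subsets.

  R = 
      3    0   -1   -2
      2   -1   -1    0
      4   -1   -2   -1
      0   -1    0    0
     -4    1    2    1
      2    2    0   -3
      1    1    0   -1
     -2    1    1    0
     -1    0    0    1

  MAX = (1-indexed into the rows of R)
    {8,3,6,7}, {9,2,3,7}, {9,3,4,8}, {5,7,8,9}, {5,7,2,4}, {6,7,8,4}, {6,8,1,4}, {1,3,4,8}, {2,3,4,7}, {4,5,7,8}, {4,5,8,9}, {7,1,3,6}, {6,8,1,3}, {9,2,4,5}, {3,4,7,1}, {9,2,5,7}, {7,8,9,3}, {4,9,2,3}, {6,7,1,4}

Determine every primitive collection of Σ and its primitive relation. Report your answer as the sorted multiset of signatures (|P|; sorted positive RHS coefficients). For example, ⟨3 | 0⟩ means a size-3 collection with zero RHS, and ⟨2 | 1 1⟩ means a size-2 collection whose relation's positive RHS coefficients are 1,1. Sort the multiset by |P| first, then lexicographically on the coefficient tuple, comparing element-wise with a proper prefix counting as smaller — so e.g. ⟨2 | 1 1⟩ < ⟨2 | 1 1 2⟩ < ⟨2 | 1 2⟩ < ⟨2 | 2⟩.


|primitive collections| = 12. Relations:

  P = {2,8}:  v_{2} + v_{8} = 0  →  sig = ⟨2 | 0⟩
  P = {3,5}:  v_{3} + v_{5} = 0  →  sig = ⟨2 | 0⟩
  P = {1,9}:  v_{1} + v_{9} = v_{3} + v_{8}  →  sig = ⟨2 | 1 1⟩
  P = {2,6}:  v_{2} + v_{6} = v_{1} + v_{7}  →  sig = ⟨2 | 1 1⟩
  P = {1,2}:  v_{1} + v_{2} = v_{3} + v_{4} + v_{7}  →  sig = ⟨2 | 1 1 1⟩
  P = {1,5}:  v_{1} + v_{5} = v_{4} + v_{7} + v_{8}  →  sig = ⟨2 | 1 1 1⟩
  P = {6,9}:  v_{6} + v_{9} = v_{3} + v_{7} + 2·v_{8}  →  sig = ⟨2 | 1 1 2⟩
  P = {5,6}:  v_{5} + v_{6} = v_{4} + 2·v_{7} + 2·v_{8}  →  sig = ⟨2 | 1 2 2⟩
  P = {4,7,9}:  v_{4} + v_{7} + v_{9} = 0  →  sig = ⟨3 | 0⟩
  P = {1,7,8}:  v_{1} + v_{7} + v_{8} = v_{6}  →  sig = ⟨3 | 1⟩
  P = {3,4,6}:  v_{3} + v_{4} + v_{6} = 2·v_{1}  →  sig = ⟨3 | 2⟩
  P = {3,4,7,8}:  v_{3} + v_{4} + v_{7} + v_{8} = v_{1}  →  sig = ⟨4 | 1⟩

Sorted signature multiset PRS(X):
{ ⟨2 | 0⟩ ×2,  ⟨2 | 1 1⟩ ×2,  ⟨2 | 1 1 1⟩ ×2,  ⟨2 | 1 1 2⟩,  ⟨2 | 1 2 2⟩,  ⟨3 | 0⟩,  ⟨3 | 1⟩,  ⟨3 | 2⟩,  ⟨4 | 1⟩ }
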